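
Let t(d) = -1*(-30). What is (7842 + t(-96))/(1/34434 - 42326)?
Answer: -271064448/1457453483 ≈ -0.18599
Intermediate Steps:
t(d) = 30
(7842 + t(-96))/(1/34434 - 42326) = (7842 + 30)/(1/34434 - 42326) = 7872/(1/34434 - 42326) = 7872/(-1457453483/34434) = 7872*(-34434/1457453483) = -271064448/1457453483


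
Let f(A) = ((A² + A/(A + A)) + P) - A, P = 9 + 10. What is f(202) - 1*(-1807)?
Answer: 84857/2 ≈ 42429.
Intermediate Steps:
P = 19
f(A) = 39/2 + A² - A (f(A) = ((A² + A/(A + A)) + 19) - A = ((A² + A/((2*A))) + 19) - A = ((A² + (1/(2*A))*A) + 19) - A = ((A² + ½) + 19) - A = ((½ + A²) + 19) - A = (39/2 + A²) - A = 39/2 + A² - A)
f(202) - 1*(-1807) = (39/2 + 202² - 1*202) - 1*(-1807) = (39/2 + 40804 - 202) + 1807 = 81243/2 + 1807 = 84857/2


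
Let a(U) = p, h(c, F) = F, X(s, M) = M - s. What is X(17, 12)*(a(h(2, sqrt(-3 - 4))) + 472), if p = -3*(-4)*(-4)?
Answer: -2120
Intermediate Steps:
p = -48 (p = 12*(-4) = -48)
a(U) = -48
X(17, 12)*(a(h(2, sqrt(-3 - 4))) + 472) = (12 - 1*17)*(-48 + 472) = (12 - 17)*424 = -5*424 = -2120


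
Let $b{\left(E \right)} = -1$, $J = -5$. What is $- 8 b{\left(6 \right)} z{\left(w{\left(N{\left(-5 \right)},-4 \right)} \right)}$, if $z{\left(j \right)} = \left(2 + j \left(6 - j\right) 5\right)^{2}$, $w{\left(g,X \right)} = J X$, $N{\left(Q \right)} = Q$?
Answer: $15635232$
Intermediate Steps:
$w{\left(g,X \right)} = - 5 X$
$z{\left(j \right)} = \left(2 + 5 j \left(6 - j\right)\right)^{2}$
$- 8 b{\left(6 \right)} z{\left(w{\left(N{\left(-5 \right)},-4 \right)} \right)} = \left(-8\right) \left(-1\right) \left(2 - 5 \left(\left(-5\right) \left(-4\right)\right)^{2} + 30 \left(\left(-5\right) \left(-4\right)\right)\right)^{2} = 8 \left(2 - 5 \cdot 20^{2} + 30 \cdot 20\right)^{2} = 8 \left(2 - 2000 + 600\right)^{2} = 8 \left(-1398\right)^{2} = 8 \cdot 1954404 = 15635232$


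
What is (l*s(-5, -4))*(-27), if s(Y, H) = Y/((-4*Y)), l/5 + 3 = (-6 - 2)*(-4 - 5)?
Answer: 9315/4 ≈ 2328.8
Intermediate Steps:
l = 345 (l = -15 + 5*((-6 - 2)*(-4 - 5)) = -15 + 5*(-8*(-9)) = -15 + 5*72 = -15 + 360 = 345)
s(Y, H) = -1/4 (s(Y, H) = Y*(-1/(4*Y)) = -1/4)
(l*s(-5, -4))*(-27) = (345*(-1/4))*(-27) = -345/4*(-27) = 9315/4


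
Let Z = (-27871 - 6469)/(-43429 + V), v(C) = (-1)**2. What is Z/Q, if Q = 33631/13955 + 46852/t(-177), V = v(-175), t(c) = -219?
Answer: -8745668275/2339518730549 ≈ -0.0037382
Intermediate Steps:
v(C) = 1
V = 1
Q = -646454471/3056145 (Q = 33631/13955 + 46852/(-219) = 33631*(1/13955) + 46852*(-1/219) = 33631/13955 - 46852/219 = -646454471/3056145 ≈ -211.53)
Z = 8585/10857 (Z = (-27871 - 6469)/(-43429 + 1) = -34340/(-43428) = -34340*(-1/43428) = 8585/10857 ≈ 0.79073)
Z/Q = 8585/(10857*(-646454471/3056145)) = (8585/10857)*(-3056145/646454471) = -8745668275/2339518730549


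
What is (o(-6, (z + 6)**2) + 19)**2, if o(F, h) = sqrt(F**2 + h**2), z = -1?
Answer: (19 + sqrt(661))**2 ≈ 1999.0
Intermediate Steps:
(o(-6, (z + 6)**2) + 19)**2 = (sqrt((-6)**2 + ((-1 + 6)**2)**2) + 19)**2 = (sqrt(36 + (5**2)**2) + 19)**2 = (sqrt(36 + 25**2) + 19)**2 = (sqrt(36 + 625) + 19)**2 = (sqrt(661) + 19)**2 = (19 + sqrt(661))**2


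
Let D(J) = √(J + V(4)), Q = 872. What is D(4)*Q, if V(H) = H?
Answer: 1744*√2 ≈ 2466.4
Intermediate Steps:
D(J) = √(4 + J) (D(J) = √(J + 4) = √(4 + J))
D(4)*Q = √(4 + 4)*872 = √8*872 = (2*√2)*872 = 1744*√2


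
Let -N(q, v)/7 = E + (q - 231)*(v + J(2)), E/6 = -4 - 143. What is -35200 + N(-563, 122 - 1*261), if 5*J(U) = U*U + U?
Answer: -3974592/5 ≈ -7.9492e+5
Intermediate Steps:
J(U) = U/5 + U²/5 (J(U) = (U*U + U)/5 = (U² + U)/5 = (U + U²)/5 = U/5 + U²/5)
E = -882 (E = 6*(-4 - 143) = 6*(-147) = -882)
N(q, v) = 6174 - 7*(-231 + q)*(6/5 + v) (N(q, v) = -7*(-882 + (q - 231)*(v + (⅕)*2*(1 + 2))) = -7*(-882 + (-231 + q)*(v + (⅕)*2*3)) = -7*(-882 + (-231 + q)*(v + 6/5)) = -7*(-882 + (-231 + q)*(6/5 + v)) = 6174 - 7*(-231 + q)*(6/5 + v))
-35200 + N(-563, 122 - 1*261) = -35200 + (40572/5 + 1617*(122 - 1*261) - 42/5*(-563) - 7*(-563)*(122 - 1*261)) = -35200 + (40572/5 + 1617*(122 - 261) + 23646/5 - 7*(-563)*(122 - 261)) = -35200 + (40572/5 + 1617*(-139) + 23646/5 - 7*(-563)*(-139)) = -35200 + (40572/5 - 224763 + 23646/5 - 547799) = -35200 - 3798592/5 = -3974592/5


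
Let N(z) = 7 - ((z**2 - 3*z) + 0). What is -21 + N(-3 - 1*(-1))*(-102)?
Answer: 285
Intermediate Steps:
N(z) = 7 - z**2 + 3*z (N(z) = 7 - (z**2 - 3*z) = 7 + (-z**2 + 3*z) = 7 - z**2 + 3*z)
-21 + N(-3 - 1*(-1))*(-102) = -21 + (7 - (-3 - 1*(-1))**2 + 3*(-3 - 1*(-1)))*(-102) = -21 + (7 - (-3 + 1)**2 + 3*(-3 + 1))*(-102) = -21 + (7 - 1*(-2)**2 + 3*(-2))*(-102) = -21 + (7 - 1*4 - 6)*(-102) = -21 + (7 - 4 - 6)*(-102) = -21 - 3*(-102) = -21 + 306 = 285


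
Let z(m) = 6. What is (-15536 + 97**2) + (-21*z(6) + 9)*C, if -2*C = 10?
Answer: -5542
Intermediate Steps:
C = -5 (C = -1/2*10 = -5)
(-15536 + 97**2) + (-21*z(6) + 9)*C = (-15536 + 97**2) + (-21*6 + 9)*(-5) = (-15536 + 9409) + (-126 + 9)*(-5) = -6127 - 117*(-5) = -6127 + 585 = -5542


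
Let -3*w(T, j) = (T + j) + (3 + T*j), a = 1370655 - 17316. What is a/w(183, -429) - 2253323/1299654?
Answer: 141643559663/2842993125 ≈ 49.822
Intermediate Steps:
a = 1353339
w(T, j) = -1 - T/3 - j/3 - T*j/3 (w(T, j) = -((T + j) + (3 + T*j))/3 = -(3 + T + j + T*j)/3 = -1 - T/3 - j/3 - T*j/3)
a/w(183, -429) - 2253323/1299654 = 1353339/(-1 - ⅓*183 - ⅓*(-429) - ⅓*183*(-429)) - 2253323/1299654 = 1353339/(-1 - 61 + 143 + 26169) - 2253323*1/1299654 = 1353339/26250 - 2253323/1299654 = 1353339*(1/26250) - 2253323/1299654 = 451113/8750 - 2253323/1299654 = 141643559663/2842993125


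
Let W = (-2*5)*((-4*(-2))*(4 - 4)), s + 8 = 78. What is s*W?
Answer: 0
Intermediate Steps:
s = 70 (s = -8 + 78 = 70)
W = 0 (W = -80*0 = -10*0 = 0)
s*W = 70*0 = 0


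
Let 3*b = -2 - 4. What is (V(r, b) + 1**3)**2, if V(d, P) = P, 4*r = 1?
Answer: 1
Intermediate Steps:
r = 1/4 (r = (1/4)*1 = 1/4 ≈ 0.25000)
b = -2 (b = (-2 - 4)/3 = (1/3)*(-6) = -2)
(V(r, b) + 1**3)**2 = (-2 + 1**3)**2 = (-2 + 1)**2 = (-1)**2 = 1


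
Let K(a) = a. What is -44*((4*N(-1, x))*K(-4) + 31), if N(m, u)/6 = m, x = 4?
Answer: -5588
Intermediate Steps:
N(m, u) = 6*m
-44*((4*N(-1, x))*K(-4) + 31) = -44*((4*(6*(-1)))*(-4) + 31) = -44*((4*(-6))*(-4) + 31) = -44*(-24*(-4) + 31) = -44*(96 + 31) = -44*127 = -5588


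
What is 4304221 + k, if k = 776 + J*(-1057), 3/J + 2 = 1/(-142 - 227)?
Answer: 3182562882/739 ≈ 4.3066e+6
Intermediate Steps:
J = -1107/739 (J = 3/(-2 + 1/(-142 - 227)) = 3/(-2 + 1/(-369)) = 3/(-2 - 1/369) = 3/(-739/369) = 3*(-369/739) = -1107/739 ≈ -1.4980)
k = 1743563/739 (k = 776 - 1107/739*(-1057) = 776 + 1170099/739 = 1743563/739 ≈ 2359.4)
4304221 + k = 4304221 + 1743563/739 = 3182562882/739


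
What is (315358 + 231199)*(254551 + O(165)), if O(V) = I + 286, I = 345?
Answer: 139471508374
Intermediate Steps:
O(V) = 631 (O(V) = 345 + 286 = 631)
(315358 + 231199)*(254551 + O(165)) = (315358 + 231199)*(254551 + 631) = 546557*255182 = 139471508374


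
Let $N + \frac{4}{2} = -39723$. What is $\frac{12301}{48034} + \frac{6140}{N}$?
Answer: $\frac{5535099}{54518590} \approx 0.10153$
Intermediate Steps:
$N = -39725$ ($N = -2 - 39723 = -39725$)
$\frac{12301}{48034} + \frac{6140}{N} = \frac{12301}{48034} + \frac{6140}{-39725} = 12301 \cdot \frac{1}{48034} + 6140 \left(- \frac{1}{39725}\right) = \frac{12301}{48034} - \frac{1228}{7945} = \frac{5535099}{54518590}$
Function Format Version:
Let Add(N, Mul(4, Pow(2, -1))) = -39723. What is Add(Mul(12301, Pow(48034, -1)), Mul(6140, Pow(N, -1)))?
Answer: Rational(5535099, 54518590) ≈ 0.10153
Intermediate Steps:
N = -39725 (N = Add(-2, -39723) = -39725)
Add(Mul(12301, Pow(48034, -1)), Mul(6140, Pow(N, -1))) = Add(Mul(12301, Pow(48034, -1)), Mul(6140, Pow(-39725, -1))) = Add(Mul(12301, Rational(1, 48034)), Mul(6140, Rational(-1, 39725))) = Add(Rational(12301, 48034), Rational(-1228, 7945)) = Rational(5535099, 54518590)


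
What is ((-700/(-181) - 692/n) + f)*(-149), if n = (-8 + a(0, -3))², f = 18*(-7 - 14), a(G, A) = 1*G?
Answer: 166105349/2896 ≈ 57357.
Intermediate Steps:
a(G, A) = G
f = -378 (f = 18*(-21) = -378)
n = 64 (n = (-8 + 0)² = (-8)² = 64)
((-700/(-181) - 692/n) + f)*(-149) = ((-700/(-181) - 692/64) - 378)*(-149) = ((-700*(-1/181) - 692*1/64) - 378)*(-149) = ((700/181 - 173/16) - 378)*(-149) = (-20113/2896 - 378)*(-149) = -1114801/2896*(-149) = 166105349/2896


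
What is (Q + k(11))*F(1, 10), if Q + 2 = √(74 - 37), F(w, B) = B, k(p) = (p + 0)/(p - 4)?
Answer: -30/7 + 10*√37 ≈ 56.542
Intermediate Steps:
k(p) = p/(-4 + p)
Q = -2 + √37 (Q = -2 + √(74 - 37) = -2 + √37 ≈ 4.0828)
(Q + k(11))*F(1, 10) = ((-2 + √37) + 11/(-4 + 11))*10 = ((-2 + √37) + 11/7)*10 = (-3/7 + √37)*10 = -30/7 + 10*√37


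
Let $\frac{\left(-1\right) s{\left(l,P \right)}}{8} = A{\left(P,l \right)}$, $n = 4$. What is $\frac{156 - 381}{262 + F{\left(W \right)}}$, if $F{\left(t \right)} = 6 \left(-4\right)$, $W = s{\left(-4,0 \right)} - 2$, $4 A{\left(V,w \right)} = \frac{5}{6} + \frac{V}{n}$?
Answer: $- \frac{225}{238} \approx -0.94538$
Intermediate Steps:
$A{\left(V,w \right)} = \frac{5}{24} + \frac{V}{16}$ ($A{\left(V,w \right)} = \frac{\frac{5}{6} + \frac{V}{4}}{4} = \frac{5}{24} + \frac{V}{16}$)
$s{\left(l,P \right)} = - \frac{5}{3} - \frac{P}{2}$ ($s{\left(l,P \right)} = - 8 \left(\frac{5}{24} + \frac{P}{16}\right) = - \frac{5}{3} - \frac{P}{2}$)
$W = - \frac{11}{3}$ ($W = \left(- \frac{5}{3} - 0\right) - 2 = \left(- \frac{5}{3} + 0\right) - 2 = - \frac{5}{3} - 2 = - \frac{11}{3} \approx -3.6667$)
$F{\left(t \right)} = -24$
$\frac{156 - 381}{262 + F{\left(W \right)}} = \frac{156 - 381}{262 - 24} = - \frac{225}{238}$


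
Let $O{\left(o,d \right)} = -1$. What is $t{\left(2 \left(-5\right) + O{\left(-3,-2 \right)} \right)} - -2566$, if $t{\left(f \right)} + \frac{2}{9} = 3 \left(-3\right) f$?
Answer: $\frac{23983}{9} \approx 2664.8$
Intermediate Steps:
$t{\left(f \right)} = - \frac{2}{9} - 9 f$ ($t{\left(f \right)} = - \frac{2}{9} + 3 \left(-3\right) f = - \frac{2}{9} - 9 f$)
$t{\left(2 \left(-5\right) + O{\left(-3,-2 \right)} \right)} - -2566 = \left(- \frac{2}{9} - 9 \left(2 \left(-5\right) - 1\right)\right) - -2566 = \left(- \frac{2}{9} - 9 \left(-10 - 1\right)\right) + 2566 = \left(- \frac{2}{9} - -99\right) + 2566 = \left(- \frac{2}{9} + 99\right) + 2566 = \frac{889}{9} + 2566 = \frac{23983}{9}$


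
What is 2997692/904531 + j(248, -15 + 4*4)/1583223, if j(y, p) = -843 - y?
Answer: 4745028077995/1432074283413 ≈ 3.3134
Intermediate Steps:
2997692/904531 + j(248, -15 + 4*4)/1583223 = 2997692/904531 + (-843 - 1*248)/1583223 = 2997692*(1/904531) + (-843 - 248)*(1/1583223) = 2997692/904531 - 1091*1/1583223 = 2997692/904531 - 1091/1583223 = 4745028077995/1432074283413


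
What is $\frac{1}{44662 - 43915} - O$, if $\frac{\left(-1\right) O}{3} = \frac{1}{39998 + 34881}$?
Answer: $\frac{77120}{55934613} \approx 0.0013788$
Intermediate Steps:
$O = - \frac{3}{74879}$ ($O = - \frac{3}{39998 + 34881} = - \frac{3}{74879} \approx -4.0065 \cdot 10^{-5}$)
$\frac{1}{44662 - 43915} - O = \frac{1}{44662 - 43915} - - \frac{3}{74879} = \frac{1}{747} + \frac{3}{74879} = \frac{77120}{55934613}$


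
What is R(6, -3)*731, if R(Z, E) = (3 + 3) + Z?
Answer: 8772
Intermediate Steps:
R(Z, E) = 6 + Z
R(6, -3)*731 = (6 + 6)*731 = 12*731 = 8772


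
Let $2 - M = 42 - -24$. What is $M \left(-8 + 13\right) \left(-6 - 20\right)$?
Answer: $8320$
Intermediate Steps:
$M = -64$ ($M = 2 - \left(42 - -24\right) = 2 - \left(42 + 24\right) = 2 - 66 = -64$)
$M \left(-8 + 13\right) \left(-6 - 20\right) = - 64 \left(-8 + 13\right) \left(-6 - 20\right) = - 64 \cdot 5 \left(-26\right) = \left(-64\right) \left(-130\right) = 8320$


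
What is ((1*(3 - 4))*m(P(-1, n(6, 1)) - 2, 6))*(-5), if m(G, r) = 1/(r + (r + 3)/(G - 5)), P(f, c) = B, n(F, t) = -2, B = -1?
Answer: 40/39 ≈ 1.0256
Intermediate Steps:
P(f, c) = -1
m(G, r) = 1/(r + (3 + r)/(-5 + G))
((1*(3 - 4))*m(P(-1, n(6, 1)) - 2, 6))*(-5) = ((1*(3 - 4))*((-5 + (-1 - 2))/(3 - 4*6 + (-1 - 2)*6)))*(-5) = ((1*(-1))*((-5 - 3)/(3 - 24 - 3*6)))*(-5) = -(-8)/(3 - 24 - 18)*(-5) = -(-8)/(-39)*(-5) = -(-1)*(-8)/39*(-5) = -1*8/39*(-5) = -8/39*(-5) = 40/39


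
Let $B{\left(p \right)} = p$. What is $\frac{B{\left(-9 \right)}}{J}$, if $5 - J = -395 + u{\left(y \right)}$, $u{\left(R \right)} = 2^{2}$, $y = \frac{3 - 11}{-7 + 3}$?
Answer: $- \frac{1}{44} \approx -0.022727$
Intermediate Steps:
$y = 2$ ($y = - \frac{8}{-4} = \left(-8\right) \left(- \frac{1}{4}\right) = 2$)
$u{\left(R \right)} = 4$
$J = 396$ ($J = 5 - \left(-395 + 4\right) = 5 - -391 = 5 + 391 = 396$)
$\frac{B{\left(-9 \right)}}{J} = - \frac{9}{396} = \left(-9\right) \frac{1}{396} = - \frac{1}{44}$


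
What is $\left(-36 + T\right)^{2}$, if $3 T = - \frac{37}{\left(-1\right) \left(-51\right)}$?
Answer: $\frac{30747025}{23409} \approx 1313.5$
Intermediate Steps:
$T = - \frac{37}{153}$ ($T = \frac{\left(-37\right) \frac{1}{\left(-1\right) \left(-51\right)}}{3} = \frac{\left(-37\right) \frac{1}{51}}{3} = \frac{1}{3} \left(- \frac{37}{51}\right) = - \frac{37}{153} \approx -0.24183$)
$\left(-36 + T\right)^{2} = \left(-36 - \frac{37}{153}\right)^{2} = \left(- \frac{5545}{153}\right)^{2} = \frac{30747025}{23409}$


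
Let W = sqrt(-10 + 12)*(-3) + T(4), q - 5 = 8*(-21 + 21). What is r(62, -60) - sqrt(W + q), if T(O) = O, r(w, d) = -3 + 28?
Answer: 25 - sqrt(9 - 3*sqrt(2)) ≈ 22.819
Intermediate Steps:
r(w, d) = 25
q = 5 (q = 5 + 8*(-21 + 21) = 5 + 8*0 = 5 + 0 = 5)
W = 4 - 3*sqrt(2) (W = sqrt(-10 + 12)*(-3) + 4 = sqrt(2)*(-3) + 4 = -3*sqrt(2) + 4 = 4 - 3*sqrt(2) ≈ -0.24264)
r(62, -60) - sqrt(W + q) = 25 - sqrt((4 - 3*sqrt(2)) + 5) = 25 - sqrt(9 - 3*sqrt(2))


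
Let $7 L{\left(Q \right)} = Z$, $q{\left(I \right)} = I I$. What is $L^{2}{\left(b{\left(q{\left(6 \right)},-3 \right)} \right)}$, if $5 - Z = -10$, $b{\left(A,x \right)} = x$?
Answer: $\frac{225}{49} \approx 4.5918$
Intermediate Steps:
$q{\left(I \right)} = I^{2}$
$Z = 15$ ($Z = 5 - -10 = 5 + 10 = 15$)
$L{\left(Q \right)} = \frac{15}{7}$ ($L{\left(Q \right)} = \frac{1}{7} \cdot 15 = \frac{15}{7}$)
$L^{2}{\left(b{\left(q{\left(6 \right)},-3 \right)} \right)} = \left(\frac{15}{7}\right)^{2} = \frac{225}{49}$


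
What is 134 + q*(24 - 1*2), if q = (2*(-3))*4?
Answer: -394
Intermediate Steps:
q = -24 (q = -6*4 = -24)
134 + q*(24 - 1*2) = 134 - 24*(24 - 1*2) = 134 - 24*(24 - 2) = 134 - 24*22 = 134 - 528 = -394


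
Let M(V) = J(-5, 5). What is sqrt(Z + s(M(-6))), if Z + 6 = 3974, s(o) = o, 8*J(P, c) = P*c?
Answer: sqrt(63438)/4 ≈ 62.967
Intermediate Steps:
J(P, c) = P*c/8 (J(P, c) = (P*c)/8 = P*c/8)
M(V) = -25/8 (M(V) = (1/8)*(-5)*5 = -25/8)
Z = 3968 (Z = -6 + 3974 = 3968)
sqrt(Z + s(M(-6))) = sqrt(3968 - 25/8) = sqrt(31719/8) = sqrt(63438)/4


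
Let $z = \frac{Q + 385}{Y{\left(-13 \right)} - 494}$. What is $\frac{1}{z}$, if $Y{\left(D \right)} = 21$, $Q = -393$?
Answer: $\frac{473}{8} \approx 59.125$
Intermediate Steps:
$z = \frac{8}{473}$ ($z = \frac{-393 + 385}{21 - 494} = - \frac{8}{-473} = \left(-8\right) \left(- \frac{1}{473}\right) = \frac{8}{473} \approx 0.016913$)
$\frac{1}{z} = \frac{1}{\frac{8}{473}} = \frac{473}{8}$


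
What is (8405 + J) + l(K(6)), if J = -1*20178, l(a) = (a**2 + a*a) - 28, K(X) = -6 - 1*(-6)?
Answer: -11801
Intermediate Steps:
K(X) = 0 (K(X) = -6 + 6 = 0)
l(a) = -28 + 2*a**2 (l(a) = (a**2 + a**2) - 28 = 2*a**2 - 28 = -28 + 2*a**2)
J = -20178
(8405 + J) + l(K(6)) = (8405 - 20178) + (-28 + 2*0**2) = -11773 + (-28 + 2*0) = -11773 + (-28 + 0) = -11773 - 28 = -11801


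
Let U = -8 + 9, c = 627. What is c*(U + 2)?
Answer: 1881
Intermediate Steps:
U = 1
c*(U + 2) = 627*(1 + 2) = 627*3 = 1881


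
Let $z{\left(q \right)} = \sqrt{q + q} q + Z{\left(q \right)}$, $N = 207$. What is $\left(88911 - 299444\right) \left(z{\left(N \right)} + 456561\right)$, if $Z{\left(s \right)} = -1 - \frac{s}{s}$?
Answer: $-96120735947 - 130740993 \sqrt{46} \approx -9.7007 \cdot 10^{10}$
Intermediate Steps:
$Z{\left(s \right)} = -2$ ($Z{\left(s \right)} = -1 - 1 = -2$)
$z{\left(q \right)} = -2 + \sqrt{2} q^{\frac{3}{2}}$ ($z{\left(q \right)} = \sqrt{q + q} q - 2 = \sqrt{2 q} q - 2 = \sqrt{2} \sqrt{q} q - 2 = \sqrt{2} q^{\frac{3}{2}} - 2 = -2 + \sqrt{2} q^{\frac{3}{2}}$)
$\left(88911 - 299444\right) \left(z{\left(N \right)} + 456561\right) = \left(88911 - 299444\right) \left(\left(-2 + \sqrt{2} \cdot 207^{\frac{3}{2}}\right) + 456561\right) = - 210533 \left(\left(-2 + \sqrt{2} \cdot 621 \sqrt{23}\right) + 456561\right) = - 210533 \left(\left(-2 + 621 \sqrt{46}\right) + 456561\right) = - 210533 \left(456559 + 621 \sqrt{46}\right) = -96120735947 - 130740993 \sqrt{46}$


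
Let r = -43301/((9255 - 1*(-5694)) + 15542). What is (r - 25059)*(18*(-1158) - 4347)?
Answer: 19248878148570/30491 ≈ 6.3130e+8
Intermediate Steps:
r = -43301/30491 (r = -43301/((9255 + 5694) + 15542) = -43301/(14949 + 15542) = -43301/30491 ≈ -1.4201)
(r - 25059)*(18*(-1158) - 4347) = (-43301/30491 - 25059)*(18*(-1158) - 4347) = -764117270*(-20844 - 4347)/30491 = -764117270/30491*(-25191) = 19248878148570/30491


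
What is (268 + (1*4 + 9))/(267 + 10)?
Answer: 281/277 ≈ 1.0144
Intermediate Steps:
(268 + (1*4 + 9))/(267 + 10) = (268 + (4 + 9))/277 = (268 + 13)*(1/277) = 281*(1/277) = 281/277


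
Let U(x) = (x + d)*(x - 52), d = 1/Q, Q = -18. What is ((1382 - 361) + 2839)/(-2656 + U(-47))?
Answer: 1544/801 ≈ 1.9276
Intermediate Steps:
d = -1/18 (d = 1/(-18) = -1/18 ≈ -0.055556)
U(x) = (-52 + x)*(-1/18 + x) (U(x) = (x - 1/18)*(x - 52) = (-1/18 + x)*(-52 + x) = (-52 + x)*(-1/18 + x))
((1382 - 361) + 2839)/(-2656 + U(-47)) = ((1382 - 361) + 2839)/(-2656 + (26/9 + (-47)² - 937/18*(-47))) = (1021 + 2839)/(-2656 + (26/9 + 2209 + 44039/18)) = 3860/(-2656 + 9317/2) = 3860/(4005/2) = 3860*(2/4005) = 1544/801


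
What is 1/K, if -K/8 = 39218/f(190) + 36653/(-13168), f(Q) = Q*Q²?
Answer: 1411239250/31360813047 ≈ 0.045000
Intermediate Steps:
f(Q) = Q³
K = 31360813047/1411239250 (K = -8*(39218/(190³) + 36653/(-13168)) = -8*(39218/6859000 + 36653*(-1/13168)) = -8*(39218*(1/6859000) - 36653/13168) = -8*(19609/3429500 - 36653/13168) = -8*(-31360813047/11289914000) = 31360813047/1411239250 ≈ 22.222)
1/K = 1/(31360813047/1411239250) = 1411239250/31360813047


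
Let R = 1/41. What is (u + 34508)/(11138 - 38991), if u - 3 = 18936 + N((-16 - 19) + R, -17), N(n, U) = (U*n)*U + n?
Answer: -1775467/1141973 ≈ -1.5547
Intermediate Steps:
R = 1/41 ≈ 0.024390
N(n, U) = n + n*U² (N(n, U) = n*U² + n = n + n*U²)
u = 360639/41 (u = 3 + (18936 + ((-16 - 19) + 1/41)*(1 + (-17)²)) = 3 + (18936 + (-35 + 1/41)*(1 + 289)) = 3 + (18936 - 1434/41*290) = 3 + (18936 - 415860/41) = 3 + 360516/41 = 360639/41 ≈ 8796.1)
(u + 34508)/(11138 - 38991) = (360639/41 + 34508)/(11138 - 38991) = (1775467/41)/(-27853) = (1775467/41)*(-1/27853) = -1775467/1141973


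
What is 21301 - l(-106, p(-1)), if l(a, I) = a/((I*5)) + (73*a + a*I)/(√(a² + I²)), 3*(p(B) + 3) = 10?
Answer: 106823/5 + 4664*√4045/4045 ≈ 21438.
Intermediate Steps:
p(B) = ⅓ (p(B) = -3 + (⅓)*10 = -3 + 10/3 = ⅓)
l(a, I) = (73*a + I*a)/√(I² + a²) + a/(5*I) (l(a, I) = a/((5*I)) + (73*a + I*a)/(√(I² + a²)) = a*(1/(5*I)) + (73*a + I*a)/√(I² + a²) = a/(5*I) + (73*a + I*a)/√(I² + a²) = (73*a + I*a)/√(I² + a²) + a/(5*I))
21301 - l(-106, p(-1)) = 21301 - (-106)*(√((⅓)² + (-106)²) + 5*(⅓)*(73 + ⅓))/(5*⅓*√((⅓)² + (-106)²)) = 21301 - (-106)*3*(√(⅑ + 11236) + 5*(⅓)*(220/3))/(5*√(⅑ + 11236)) = 21301 - (-106)*3*(√(101125/9) + 1100/9)/(5*√(101125/9)) = 21301 - (-106)*3*3*√4045/20225*(5*√4045/3 + 1100/9)/5 = 21301 - (-106)*3*3*√4045/20225*(1100/9 + 5*√4045/3)/5 = 21301 - (-954)*√4045*(1100/9 + 5*√4045/3)/101125 = 21301 + 954*√4045*(1100/9 + 5*√4045/3)/101125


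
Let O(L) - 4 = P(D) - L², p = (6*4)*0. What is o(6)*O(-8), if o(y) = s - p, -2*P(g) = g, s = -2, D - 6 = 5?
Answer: 131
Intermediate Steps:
D = 11 (D = 6 + 5 = 11)
P(g) = -g/2
p = 0 (p = 24*0 = 0)
o(y) = -2 (o(y) = -2 - 1*0 = -2 + 0 = -2)
O(L) = -3/2 - L² (O(L) = 4 + (-½*11 - L²) = 4 + (-11/2 - L²) = -3/2 - L²)
o(6)*O(-8) = -2*(-3/2 - 1*(-8)²) = -2*(-3/2 - 1*64) = -2*(-3/2 - 64) = -2*(-131/2) = 131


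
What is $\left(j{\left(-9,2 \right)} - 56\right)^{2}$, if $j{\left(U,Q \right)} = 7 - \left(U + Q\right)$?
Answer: $1764$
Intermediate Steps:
$j{\left(U,Q \right)} = 7 - Q - U$ ($j{\left(U,Q \right)} = 7 - \left(Q + U\right) = 7 - Q - U$)
$\left(j{\left(-9,2 \right)} - 56\right)^{2} = \left(\left(7 - 2 - -9\right) - 56\right)^{2} = \left(\left(7 - 2 + 9\right) - 56\right)^{2} = \left(14 - 56\right)^{2} = \left(-42\right)^{2} = 1764$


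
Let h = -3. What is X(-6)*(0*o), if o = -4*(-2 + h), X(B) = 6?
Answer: 0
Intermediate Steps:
o = 20 (o = -4*(-2 - 3) = -4*(-5) = 20)
X(-6)*(0*o) = 6*(0*20) = 6*0 = 0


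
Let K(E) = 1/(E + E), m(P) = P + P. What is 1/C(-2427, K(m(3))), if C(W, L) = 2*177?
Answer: 1/354 ≈ 0.0028249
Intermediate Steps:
m(P) = 2*P
K(E) = 1/(2*E)
C(W, L) = 354
1/C(-2427, K(m(3))) = 1/354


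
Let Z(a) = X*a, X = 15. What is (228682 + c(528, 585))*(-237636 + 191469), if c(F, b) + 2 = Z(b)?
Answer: -10962584985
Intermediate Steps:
Z(a) = 15*a
c(F, b) = -2 + 15*b
(228682 + c(528, 585))*(-237636 + 191469) = (228682 + (-2 + 15*585))*(-237636 + 191469) = (228682 + (-2 + 8775))*(-46167) = (228682 + 8773)*(-46167) = 237455*(-46167) = -10962584985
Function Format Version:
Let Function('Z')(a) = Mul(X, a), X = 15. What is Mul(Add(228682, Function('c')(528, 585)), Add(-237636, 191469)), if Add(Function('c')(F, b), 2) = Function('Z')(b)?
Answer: -10962584985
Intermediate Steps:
Function('Z')(a) = Mul(15, a)
Function('c')(F, b) = Add(-2, Mul(15, b))
Mul(Add(228682, Function('c')(528, 585)), Add(-237636, 191469)) = Mul(Add(228682, Add(-2, Mul(15, 585))), Add(-237636, 191469)) = Mul(Add(228682, Add(-2, 8775)), -46167) = Mul(Add(228682, 8773), -46167) = Mul(237455, -46167) = -10962584985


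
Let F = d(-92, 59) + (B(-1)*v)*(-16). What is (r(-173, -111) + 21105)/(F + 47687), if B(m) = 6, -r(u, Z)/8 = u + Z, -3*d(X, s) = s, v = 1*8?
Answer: 70131/140698 ≈ 0.49845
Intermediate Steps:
v = 8
d(X, s) = -s/3
r(u, Z) = -8*Z - 8*u (r(u, Z) = -8*(u + Z) = -8*(Z + u) = -8*Z - 8*u)
F = -2363/3 (F = -⅓*59 + (6*8)*(-16) = -59/3 + 48*(-16) = -59/3 - 768 = -2363/3 ≈ -787.67)
(r(-173, -111) + 21105)/(F + 47687) = ((-8*(-111) - 8*(-173)) + 21105)/(-2363/3 + 47687) = ((888 + 1384) + 21105)/(140698/3) = (2272 + 21105)*(3/140698) = 23377*(3/140698) = 70131/140698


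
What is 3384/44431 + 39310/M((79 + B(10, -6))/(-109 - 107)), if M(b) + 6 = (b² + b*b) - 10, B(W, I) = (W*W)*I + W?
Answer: -40743899688312/4981914737 ≈ -8178.4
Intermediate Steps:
B(W, I) = W + I*W² (B(W, I) = W²*I + W = I*W² + W = W + I*W²)
M(b) = -16 + 2*b² (M(b) = -6 + ((b² + b*b) - 10) = -6 + ((b² + b²) - 10) = -6 + (2*b² - 10) = -6 + (-10 + 2*b²) = -16 + 2*b²)
3384/44431 + 39310/M((79 + B(10, -6))/(-109 - 107)) = 3384/44431 + 39310/(-16 + 2*((79 + 10*(1 - 6*10))/(-109 - 107))²) = 3384*(1/44431) + 39310/(-16 + 2*((79 + 10*(1 - 60))/(-216))²) = 3384/44431 + 39310/(-16 + 2*((79 + 10*(-59))*(-1/216))²) = 3384/44431 + 39310/(-16 + 2*((79 - 590)*(-1/216))²) = 3384/44431 + 39310/(-16 + 2*(-511*(-1/216))²) = 3384/44431 + 39310/(-16 + 2*(511/216)²) = 3384/44431 + 39310/(-16 + 2*(261121/46656)) = 3384/44431 + 39310/(-16 + 261121/23328) = 3384/44431 + 39310/(-112127/23328) = 3384/44431 + 39310*(-23328/112127) = 3384/44431 - 917023680/112127 = -40743899688312/4981914737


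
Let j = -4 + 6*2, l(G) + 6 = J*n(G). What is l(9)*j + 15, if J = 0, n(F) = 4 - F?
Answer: -33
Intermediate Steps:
l(G) = -6 (l(G) = -6 + 0*(4 - G) = -6 + 0 = -6)
j = 8 (j = -4 + 12 = 8)
l(9)*j + 15 = -6*8 + 15 = -48 + 15 = -33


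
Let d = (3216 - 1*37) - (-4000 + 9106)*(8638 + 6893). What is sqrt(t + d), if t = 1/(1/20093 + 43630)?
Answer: 4*I*sqrt(423214289943089544816341)/292219197 ≈ 8905.0*I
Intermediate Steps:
t = 20093/876657591 (t = 1/(1/20093 + 43630) = 1/(876657591/20093) = 20093/876657591 ≈ 2.2920e-5)
d = -79298107 (d = (3216 - 37) - 5106*15531 = 3179 - 1*79301286 = 3179 - 79301286 = -79298107)
sqrt(t + d) = sqrt(20093/876657591 - 79298107) = sqrt(-69517287453460144/876657591) = 4*I*sqrt(423214289943089544816341)/292219197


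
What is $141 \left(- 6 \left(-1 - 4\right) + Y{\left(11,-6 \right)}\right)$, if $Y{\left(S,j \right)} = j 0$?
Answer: $4230$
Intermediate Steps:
$Y{\left(S,j \right)} = 0$
$141 \left(- 6 \left(-1 - 4\right) + Y{\left(11,-6 \right)}\right) = 141 \left(- 6 \left(-1 - 4\right) + 0\right) = 141 \left(\left(-6\right) \left(-5\right) + 0\right) = 141 \left(30 + 0\right) = 141 \cdot 30 = 4230$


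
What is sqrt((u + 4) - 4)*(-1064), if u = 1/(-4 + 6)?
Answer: -532*sqrt(2) ≈ -752.36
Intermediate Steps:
u = 1/2 ≈ 0.50000
sqrt((u + 4) - 4)*(-1064) = sqrt((1/2 + 4) - 4)*(-1064) = sqrt(9/2 - 4)*(-1064) = sqrt(1/2)*(-1064) = (sqrt(2)/2)*(-1064) = -532*sqrt(2)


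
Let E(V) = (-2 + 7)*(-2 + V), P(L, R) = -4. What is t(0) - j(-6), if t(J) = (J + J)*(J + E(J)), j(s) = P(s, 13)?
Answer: 4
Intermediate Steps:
E(V) = -10 + 5*V (E(V) = 5*(-2 + V) = -10 + 5*V)
j(s) = -4
t(J) = 2*J*(-10 + 6*J) (t(J) = (J + J)*(J + (-10 + 5*J)) = (2*J)*(-10 + 6*J) = 2*J*(-10 + 6*J))
t(0) - j(-6) = 4*0*(-5 + 3*0) - 1*(-4) = 4*0*(-5 + 0) + 4 = 4*0*(-5) + 4 = 0 + 4 = 4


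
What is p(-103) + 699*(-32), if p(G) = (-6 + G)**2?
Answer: -10487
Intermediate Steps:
p(-103) + 699*(-32) = (-6 - 103)**2 + 699*(-32) = (-109)**2 - 22368 = 11881 - 22368 = -10487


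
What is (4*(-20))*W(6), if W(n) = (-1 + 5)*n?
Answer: -1920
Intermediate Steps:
W(n) = 4*n
(4*(-20))*W(6) = (4*(-20))*(4*6) = -80*24 = -1920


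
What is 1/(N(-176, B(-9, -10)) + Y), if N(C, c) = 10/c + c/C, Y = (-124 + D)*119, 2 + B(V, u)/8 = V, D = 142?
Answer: 44/94265 ≈ 0.00046677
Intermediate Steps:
B(V, u) = -16 + 8*V
Y = 2142 (Y = (-124 + 142)*119 = 18*119 = 2142)
1/(N(-176, B(-9, -10)) + Y) = 1/((10/(-16 + 8*(-9)) + (-16 + 8*(-9))/(-176)) + 2142) = 1/((10/(-16 - 72) + (-16 - 72)*(-1/176)) + 2142) = 1/((10/(-88) - 88*(-1/176)) + 2142) = 1/((10*(-1/88) + ½) + 2142) = 1/((-5/44 + ½) + 2142) = 1/(17/44 + 2142) = 1/(94265/44) = 44/94265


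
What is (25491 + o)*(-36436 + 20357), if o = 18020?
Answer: -699613369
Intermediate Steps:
(25491 + o)*(-36436 + 20357) = (25491 + 18020)*(-36436 + 20357) = 43511*(-16079) = -699613369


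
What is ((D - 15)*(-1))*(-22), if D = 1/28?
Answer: -4609/14 ≈ -329.21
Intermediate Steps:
D = 1/28 ≈ 0.035714
((D - 15)*(-1))*(-22) = ((1/28 - 15)*(-1))*(-22) = -419/28*(-1)*(-22) = (419/28)*(-22) = -4609/14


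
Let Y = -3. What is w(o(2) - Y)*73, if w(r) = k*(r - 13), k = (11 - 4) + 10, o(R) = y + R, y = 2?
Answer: -7446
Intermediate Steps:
o(R) = 2 + R
k = 17 (k = 7 + 10 = 17)
w(r) = -221 + 17*r (w(r) = 17*(r - 13) = 17*(-13 + r) = -221 + 17*r)
w(o(2) - Y)*73 = (-221 + 17*((2 + 2) - 1*(-3)))*73 = (-221 + 17*(4 + 3))*73 = (-221 + 17*7)*73 = (-221 + 119)*73 = -102*73 = -7446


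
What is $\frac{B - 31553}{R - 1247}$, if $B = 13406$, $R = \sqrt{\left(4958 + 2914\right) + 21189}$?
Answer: $\frac{22629309}{1525948} + \frac{54441 \sqrt{3229}}{1525948} \approx 16.857$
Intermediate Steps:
$R = 3 \sqrt{3229}$ ($R = \sqrt{7872 + 21189} = \sqrt{29061} = 3 \sqrt{3229} \approx 170.47$)
$\frac{B - 31553}{R - 1247} = \frac{13406 - 31553}{3 \sqrt{3229} - 1247} = - \frac{18147}{-1247 + 3 \sqrt{3229}}$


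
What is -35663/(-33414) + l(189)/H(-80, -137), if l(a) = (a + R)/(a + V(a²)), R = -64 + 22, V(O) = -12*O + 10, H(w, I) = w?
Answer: 611199229489/572653141680 ≈ 1.0673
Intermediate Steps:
V(O) = 10 - 12*O
R = -42
l(a) = (-42 + a)/(10 + a - 12*a²) (l(a) = (a - 42)/(a + (10 - 12*a²)) = (-42 + a)/(10 + a - 12*a²))
-35663/(-33414) + l(189)/H(-80, -137) = -35663/(-33414) + ((-42 + 189)/(10 + 189 - 12*189²))/(-80) = -35663*(-1/33414) + (147/(10 + 189 - 12*35721))*(-1/80) = 35663/33414 + (147/(10 + 189 - 428652))*(-1/80) = 35663/33414 + (147/(-428453))*(-1/80) = 35663/33414 - 1/428453*147*(-1/80) = 35663/33414 - 147/428453*(-1/80) = 35663/33414 + 147/34276240 = 611199229489/572653141680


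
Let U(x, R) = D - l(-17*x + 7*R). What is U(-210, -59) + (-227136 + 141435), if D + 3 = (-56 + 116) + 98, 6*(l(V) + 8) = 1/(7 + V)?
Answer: -1623853393/18984 ≈ -85538.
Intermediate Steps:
l(V) = -8 + 1/(6*(7 + V))
D = 155 (D = -3 + ((-56 + 116) + 98) = -3 + (60 + 98) = -3 + 158 = 155)
U(x, R) = 155 - (-335 - 336*R + 816*x)/(6*(7 - 17*x + 7*R)) (U(x, R) = 155 - (-335 - 48*(-17*x + 7*R))/(6*(7 + (-17*x + 7*R))) = 155 - (-335 + (-336*R + 816*x))/(6*(7 - 17*x + 7*R)) = 155 - (-335 - 336*R + 816*x)/(6*(7 - 17*x + 7*R)))
U(-210, -59) + (-227136 + 141435) = (6845 - 16626*(-210) + 6846*(-59))/(6*(7 - 17*(-210) + 7*(-59))) + (-227136 + 141435) = (6845 + 3491460 - 403914)/(6*(7 + 3570 - 413)) - 85701 = (⅙)*3094391/3164 - 85701 = (⅙)*(1/3164)*3094391 - 85701 = 3094391/18984 - 85701 = -1623853393/18984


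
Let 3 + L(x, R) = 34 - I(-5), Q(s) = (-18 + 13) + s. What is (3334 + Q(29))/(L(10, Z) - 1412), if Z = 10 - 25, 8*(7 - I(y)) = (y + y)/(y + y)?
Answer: -26864/11103 ≈ -2.4195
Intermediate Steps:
Q(s) = -5 + s
I(y) = 55/8 (I(y) = 7 - (y + y)/(8*(y + y)) = 7 - 2*y/(8*(2*y)) = 7 - 2*y*1/(2*y)/8 = 7 - 1/8*1 = 7 - 1/8 = 55/8)
Z = -15
L(x, R) = 193/8 (L(x, R) = -3 + (34 - 1*55/8) = -3 + (34 - 55/8) = -3 + 217/8 = 193/8)
(3334 + Q(29))/(L(10, Z) - 1412) = (3334 + (-5 + 29))/(193/8 - 1412) = (3334 + 24)/(-11103/8) = 3358*(-8/11103) = -26864/11103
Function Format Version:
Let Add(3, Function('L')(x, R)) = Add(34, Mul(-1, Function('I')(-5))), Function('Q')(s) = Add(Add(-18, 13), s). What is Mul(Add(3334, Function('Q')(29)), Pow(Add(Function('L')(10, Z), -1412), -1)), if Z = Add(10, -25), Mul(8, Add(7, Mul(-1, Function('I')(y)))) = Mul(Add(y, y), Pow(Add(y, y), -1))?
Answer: Rational(-26864, 11103) ≈ -2.4195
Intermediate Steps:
Function('Q')(s) = Add(-5, s)
Function('I')(y) = Rational(55, 8) (Function('I')(y) = Add(7, Mul(Rational(-1, 8), Mul(Add(y, y), Pow(Add(y, y), -1)))) = Add(7, Mul(Rational(-1, 8), Mul(Mul(2, y), Pow(Mul(2, y), -1)))) = Add(7, Mul(Rational(-1, 8), Mul(Mul(2, y), Mul(Rational(1, 2), Pow(y, -1))))) = Add(7, Mul(Rational(-1, 8), 1)) = Add(7, Rational(-1, 8)) = Rational(55, 8))
Z = -15
Function('L')(x, R) = Rational(193, 8) (Function('L')(x, R) = Add(-3, Add(34, Mul(-1, Rational(55, 8)))) = Add(-3, Add(34, Rational(-55, 8))) = Add(-3, Rational(217, 8)) = Rational(193, 8))
Mul(Add(3334, Function('Q')(29)), Pow(Add(Function('L')(10, Z), -1412), -1)) = Mul(Add(3334, Add(-5, 29)), Pow(Add(Rational(193, 8), -1412), -1)) = Mul(Add(3334, 24), Pow(Rational(-11103, 8), -1)) = Mul(3358, Rational(-8, 11103)) = Rational(-26864, 11103)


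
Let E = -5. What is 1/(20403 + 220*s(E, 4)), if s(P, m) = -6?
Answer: 1/19083 ≈ 5.2403e-5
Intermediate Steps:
1/(20403 + 220*s(E, 4)) = 1/(20403 + 220*(-6)) = 1/(20403 - 1320) = 1/19083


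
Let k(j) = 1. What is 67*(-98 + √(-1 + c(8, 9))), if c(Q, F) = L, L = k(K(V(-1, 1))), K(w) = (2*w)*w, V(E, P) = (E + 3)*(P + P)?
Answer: -6566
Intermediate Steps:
V(E, P) = 2*P*(3 + E) (V(E, P) = (3 + E)*(2*P) = 2*P*(3 + E))
K(w) = 2*w²
L = 1
c(Q, F) = 1
67*(-98 + √(-1 + c(8, 9))) = 67*(-98 + √(-1 + 1)) = 67*(-98 + √0) = 67*(-98 + 0) = 67*(-98) = -6566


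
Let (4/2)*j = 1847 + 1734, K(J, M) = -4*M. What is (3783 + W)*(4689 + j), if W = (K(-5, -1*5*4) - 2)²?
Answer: 127866453/2 ≈ 6.3933e+7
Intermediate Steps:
W = 6084 (W = (-4*(-1*5)*4 - 2)² = (-(-20)*4 - 2)² = (-4*(-20) - 2)² = (80 - 2)² = 78² = 6084)
j = 3581/2 (j = (1847 + 1734)/2 = (½)*3581 = 3581/2 ≈ 1790.5)
(3783 + W)*(4689 + j) = (3783 + 6084)*(4689 + 3581/2) = 9867*(12959/2) = 127866453/2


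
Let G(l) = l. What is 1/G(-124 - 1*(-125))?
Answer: 1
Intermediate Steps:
1/G(-124 - 1*(-125)) = 1/(-124 - 1*(-125)) = 1/(-124 + 125) = 1/1 = 1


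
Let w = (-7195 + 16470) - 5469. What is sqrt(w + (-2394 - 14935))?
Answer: I*sqrt(13523) ≈ 116.29*I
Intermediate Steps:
w = 3806 (w = 9275 - 5469 = 3806)
sqrt(w + (-2394 - 14935)) = sqrt(3806 + (-2394 - 14935)) = sqrt(3806 - 17329) = sqrt(-13523) = I*sqrt(13523)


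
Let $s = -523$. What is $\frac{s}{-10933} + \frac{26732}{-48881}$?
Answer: $- \frac{266696193}{534415973} \approx -0.49904$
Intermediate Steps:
$\frac{s}{-10933} + \frac{26732}{-48881} = - \frac{523}{-10933} + \frac{26732}{-48881} = \left(-523\right) \left(- \frac{1}{10933}\right) + 26732 \left(- \frac{1}{48881}\right) = \frac{523}{10933} - \frac{26732}{48881} = - \frac{266696193}{534415973}$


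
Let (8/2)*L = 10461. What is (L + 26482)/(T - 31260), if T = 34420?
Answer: 116389/12640 ≈ 9.2080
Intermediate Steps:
L = 10461/4 (L = (1/4)*10461 = 10461/4 ≈ 2615.3)
(L + 26482)/(T - 31260) = (10461/4 + 26482)/(34420 - 31260) = (116389/4)/3160 = (116389/4)*(1/3160) = 116389/12640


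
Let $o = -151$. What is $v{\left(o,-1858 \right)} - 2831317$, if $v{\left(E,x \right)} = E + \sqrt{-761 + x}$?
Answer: $-2831468 + 3 i \sqrt{291} \approx -2.8315 \cdot 10^{6} + 51.176 i$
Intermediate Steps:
$v{\left(o,-1858 \right)} - 2831317 = \left(-151 + \sqrt{-761 - 1858}\right) - 2831317 = \left(-151 + \sqrt{-2619}\right) - 2831317 = \left(-151 + 3 i \sqrt{291}\right) - 2831317 = -2831468 + 3 i \sqrt{291}$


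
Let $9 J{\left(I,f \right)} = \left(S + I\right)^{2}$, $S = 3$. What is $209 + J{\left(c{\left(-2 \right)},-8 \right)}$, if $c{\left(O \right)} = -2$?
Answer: $\frac{1882}{9} \approx 209.11$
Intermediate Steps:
$J{\left(I,f \right)} = \frac{\left(3 + I\right)^{2}}{9}$
$209 + J{\left(c{\left(-2 \right)},-8 \right)} = 209 + \frac{\left(3 - 2\right)^{2}}{9} = 209 + \frac{1^{2}}{9} = 209 + \frac{1}{9} \cdot 1 = 209 + \frac{1}{9} = \frac{1882}{9}$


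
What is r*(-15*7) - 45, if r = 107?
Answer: -11280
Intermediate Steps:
r*(-15*7) - 45 = 107*(-15*7) - 45 = 107*(-105) - 45 = -11235 - 45 = -11280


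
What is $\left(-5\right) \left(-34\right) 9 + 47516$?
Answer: $49046$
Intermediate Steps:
$\left(-5\right) \left(-34\right) 9 + 47516 = 170 \cdot 9 + 47516 = 1530 + 47516 = 49046$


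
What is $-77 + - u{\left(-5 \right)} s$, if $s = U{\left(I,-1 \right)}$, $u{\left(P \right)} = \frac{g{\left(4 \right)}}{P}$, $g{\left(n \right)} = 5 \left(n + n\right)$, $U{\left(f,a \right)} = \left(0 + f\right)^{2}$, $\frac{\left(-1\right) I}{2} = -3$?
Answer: $211$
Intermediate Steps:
$I = 6$ ($I = \left(-2\right) \left(-3\right) = 6$)
$U{\left(f,a \right)} = f^{2}$
$g{\left(n \right)} = 10 n$ ($g{\left(n \right)} = 5 \cdot 2 n = 10 n$)
$u{\left(P \right)} = \frac{40}{P}$ ($u{\left(P \right)} = \frac{10 \cdot 4}{P} = \frac{40}{P}$)
$s = 36$ ($s = 6^{2} = 36$)
$-77 + - u{\left(-5 \right)} s = -77 + - \frac{40}{-5} \cdot 36 = -77 + - \frac{40 \left(-1\right)}{5} \cdot 36 = -77 + \left(-1\right) \left(-8\right) 36 = -77 + 8 \cdot 36 = -77 + 288 = 211$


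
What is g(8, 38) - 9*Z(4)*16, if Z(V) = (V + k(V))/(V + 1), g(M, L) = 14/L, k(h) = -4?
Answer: 7/19 ≈ 0.36842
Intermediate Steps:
Z(V) = (-4 + V)/(1 + V) (Z(V) = (V - 4)/(V + 1) = (-4 + V)/(1 + V))
g(8, 38) - 9*Z(4)*16 = 14/38 - 9*(-4 + 4)/(1 + 4)*16 = 14*(1/38) - 9*0/5*16 = 7/19 - 9*0/5*16 = 7/19 - 9*0*16 = 7/19 + 0*16 = 7/19 + 0 = 7/19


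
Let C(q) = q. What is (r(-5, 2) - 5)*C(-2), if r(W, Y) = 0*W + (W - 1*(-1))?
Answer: 18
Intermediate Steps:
r(W, Y) = 1 + W (r(W, Y) = 0 + (W + 1) = 0 + (1 + W) = 1 + W)
(r(-5, 2) - 5)*C(-2) = ((1 - 5) - 5)*(-2) = (-4 - 5)*(-2) = -9*(-2) = 18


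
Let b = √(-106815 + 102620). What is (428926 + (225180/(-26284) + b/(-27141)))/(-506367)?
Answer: -2818416451/3327337557 + I*√4195/13743306747 ≈ -0.84705 + 4.7128e-9*I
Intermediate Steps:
b = I*√4195 (b = √(-4195) = I*√4195 ≈ 64.769*I)
(428926 + (225180/(-26284) + b/(-27141)))/(-506367) = (428926 + (225180/(-26284) + (I*√4195)/(-27141)))/(-506367) = (428926 + (225180*(-1/26284) + (I*√4195)*(-1/27141)))*(-1/506367) = (428926 + (-56295/6571 - I*√4195/27141))*(-1/506367) = (2818416451/6571 - I*√4195/27141)*(-1/506367) = -2818416451/3327337557 + I*√4195/13743306747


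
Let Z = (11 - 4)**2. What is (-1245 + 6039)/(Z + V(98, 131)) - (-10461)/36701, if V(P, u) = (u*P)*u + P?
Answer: 362664531/1259761825 ≈ 0.28788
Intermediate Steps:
Z = 49 (Z = 7**2 = 49)
V(P, u) = P + P*u**2 (V(P, u) = (P*u)*u + P = P*u**2 + P = P + P*u**2)
(-1245 + 6039)/(Z + V(98, 131)) - (-10461)/36701 = (-1245 + 6039)/(49 + 98*(1 + 131**2)) - (-10461)/36701 = 4794/(49 + 98*(1 + 17161)) - (-10461)/36701 = 4794/(49 + 98*17162) - 1*(-10461/36701) = 4794/(49 + 1681876) + 10461/36701 = 4794/1681925 + 10461/36701 = 362664531/1259761825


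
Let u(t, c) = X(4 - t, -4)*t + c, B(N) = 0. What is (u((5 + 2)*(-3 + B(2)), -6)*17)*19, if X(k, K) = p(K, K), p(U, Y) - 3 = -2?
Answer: -8721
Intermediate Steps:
p(U, Y) = 1 (p(U, Y) = 3 - 2 = 1)
X(k, K) = 1
u(t, c) = c + t (u(t, c) = 1*t + c = t + c = c + t)
(u((5 + 2)*(-3 + B(2)), -6)*17)*19 = ((-6 + (5 + 2)*(-3 + 0))*17)*19 = ((-6 + 7*(-3))*17)*19 = ((-6 - 21)*17)*19 = -27*17*19 = -459*19 = -8721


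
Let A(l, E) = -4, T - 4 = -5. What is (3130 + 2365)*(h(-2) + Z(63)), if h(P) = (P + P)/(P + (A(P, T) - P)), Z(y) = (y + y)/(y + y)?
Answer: 10990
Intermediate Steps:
T = -1 (T = 4 - 5 = -1)
Z(y) = 1 (Z(y) = (2*y)/((2*y)) = (2*y)*(1/(2*y)) = 1)
h(P) = -P/2 (h(P) = (P + P)/(P + (-4 - P)) = (2*P)/(-4) = (2*P)*(-¼) = -P/2)
(3130 + 2365)*(h(-2) + Z(63)) = (3130 + 2365)*(-½*(-2) + 1) = 5495*(1 + 1) = 5495*2 = 10990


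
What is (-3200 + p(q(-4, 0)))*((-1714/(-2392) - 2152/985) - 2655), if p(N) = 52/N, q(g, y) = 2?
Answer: 215934047343/25610 ≈ 8.4316e+6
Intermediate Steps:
(-3200 + p(q(-4, 0)))*((-1714/(-2392) - 2152/985) - 2655) = (-3200 + 52/2)*((-1714/(-2392) - 2152/985) - 2655) = (-3200 + 52*(½))*((-1714*(-1/2392) - 2152*1/985) - 2655) = (-3200 + 26)*((857/1196 - 2152/985) - 2655) = -3174*(-1729647/1178060 - 2655) = -3174*(-3129478947/1178060) = 215934047343/25610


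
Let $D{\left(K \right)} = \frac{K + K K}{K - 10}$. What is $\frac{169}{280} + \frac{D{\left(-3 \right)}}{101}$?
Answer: $\frac{220217}{367640} \approx 0.599$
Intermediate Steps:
$D{\left(K \right)} = \frac{K + K^{2}}{-10 + K}$
$\frac{169}{280} + \frac{D{\left(-3 \right)}}{101} = \frac{169}{280} + \frac{\left(-3\right) \frac{1}{-10 - 3} \left(1 - 3\right)}{101} = 169 \cdot \frac{1}{280} + \left(-3\right) \frac{1}{-13} \left(-2\right) \frac{1}{101} = \frac{169}{280} + \left(-3\right) \left(- \frac{1}{13}\right) \left(-2\right) \frac{1}{101} = \frac{169}{280} - \frac{6}{1313} = \frac{220217}{367640}$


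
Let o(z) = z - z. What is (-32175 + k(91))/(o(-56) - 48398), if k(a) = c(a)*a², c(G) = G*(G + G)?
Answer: -137117747/48398 ≈ -2833.1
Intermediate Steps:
c(G) = 2*G² (c(G) = G*(2*G) = 2*G²)
o(z) = 0
k(a) = 2*a⁴ (k(a) = (2*a²)*a² = 2*a⁴)
(-32175 + k(91))/(o(-56) - 48398) = (-32175 + 2*91⁴)/(0 - 48398) = (-32175 + 2*68574961)/(-48398) = (-32175 + 137149922)*(-1/48398) = 137117747*(-1/48398) = -137117747/48398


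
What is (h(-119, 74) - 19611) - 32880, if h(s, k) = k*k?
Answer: -47015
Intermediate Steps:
h(s, k) = k²
(h(-119, 74) - 19611) - 32880 = (74² - 19611) - 32880 = (5476 - 19611) - 32880 = -14135 - 32880 = -47015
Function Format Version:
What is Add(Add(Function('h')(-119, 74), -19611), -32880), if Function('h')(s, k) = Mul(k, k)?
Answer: -47015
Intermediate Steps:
Function('h')(s, k) = Pow(k, 2)
Add(Add(Function('h')(-119, 74), -19611), -32880) = Add(Add(Pow(74, 2), -19611), -32880) = Add(Add(5476, -19611), -32880) = Add(-14135, -32880) = -47015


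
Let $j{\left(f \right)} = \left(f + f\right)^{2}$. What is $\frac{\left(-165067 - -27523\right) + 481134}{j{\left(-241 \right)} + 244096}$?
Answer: $\frac{34359}{47642} \approx 0.72119$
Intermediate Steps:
$j{\left(f \right)} = 4 f^{2}$ ($j{\left(f \right)} = \left(2 f\right)^{2} = 4 f^{2}$)
$\frac{\left(-165067 - -27523\right) + 481134}{j{\left(-241 \right)} + 244096} = \frac{\left(-165067 - -27523\right) + 481134}{4 \left(-241\right)^{2} + 244096} = \frac{\left(-165067 + 27523\right) + 481134}{4 \cdot 58081 + 244096} = \frac{-137544 + 481134}{232324 + 244096} = \frac{343590}{476420} = 343590 \cdot \frac{1}{476420} = \frac{34359}{47642}$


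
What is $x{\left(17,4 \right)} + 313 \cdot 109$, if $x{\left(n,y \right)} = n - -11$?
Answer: $34145$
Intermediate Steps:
$x{\left(n,y \right)} = 11 + n$ ($x{\left(n,y \right)} = n + 11 = 11 + n$)
$x{\left(17,4 \right)} + 313 \cdot 109 = \left(11 + 17\right) + 313 \cdot 109 = 28 + 34117 = 34145$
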